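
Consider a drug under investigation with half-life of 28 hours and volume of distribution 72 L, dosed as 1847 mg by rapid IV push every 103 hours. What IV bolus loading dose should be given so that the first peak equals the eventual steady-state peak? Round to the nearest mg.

f = (1/2)^(103/28) ≈ 0.078098; accumulation ratio R = 1/(1−f) ≈ 1.08471.
Loading dose to hit Cmax,ss on first dose: D_load = D_maint·R ≈ 1847 × 1.08471 ≈ 2003.46 mg.

2003 mg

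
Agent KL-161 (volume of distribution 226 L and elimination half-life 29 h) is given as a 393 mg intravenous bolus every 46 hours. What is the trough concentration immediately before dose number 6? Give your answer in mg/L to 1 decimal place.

f = (1/2)^(τ/t½) = (1/2)^(46/29) ≈ 0.3330.
C₀ = D/Vd = 393/226 ≈ 1.739 mg/L.
Before the 6th dose, 5 doses have been given. Superposition: Cmin = C₀·(f + f² + … + f^5).
≈ 1.739 × (0.3330 + 0.1109 + 0.0369 + 0.0123 + 0.0041) ≈ 1.739 × 0.4972 ≈ 0.865 mg/L.

0.9 mg/L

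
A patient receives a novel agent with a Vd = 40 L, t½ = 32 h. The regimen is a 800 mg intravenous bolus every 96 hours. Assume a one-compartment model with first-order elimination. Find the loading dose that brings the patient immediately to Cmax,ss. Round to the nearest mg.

914 mg

f = (1/2)^(96/32) ≈ 0.125000; accumulation ratio R = 1/(1−f) ≈ 1.14286.
Loading dose to hit Cmax,ss on first dose: D_load = D_maint·R ≈ 800 × 1.14286 ≈ 914.29 mg.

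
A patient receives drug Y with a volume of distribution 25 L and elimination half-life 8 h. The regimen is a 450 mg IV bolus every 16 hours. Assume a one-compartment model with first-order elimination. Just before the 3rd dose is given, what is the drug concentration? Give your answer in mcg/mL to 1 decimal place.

5.6 mcg/mL

f = (1/2)^(τ/t½) = (1/2)^(16/8) ≈ 0.2500.
C₀ = D/Vd = 450/25 ≈ 18.000 mcg/mL.
Before the 3rd dose, 2 doses have been given. Superposition: Cmin = C₀·(f + f²).
≈ 18.000 × (0.2500 + 0.0625) ≈ 18.000 × 0.3125 ≈ 5.625 mcg/mL.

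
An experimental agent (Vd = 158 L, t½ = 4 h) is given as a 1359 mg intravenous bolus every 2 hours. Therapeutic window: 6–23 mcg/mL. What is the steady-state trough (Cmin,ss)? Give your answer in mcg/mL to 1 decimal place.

k = ln2/t½ = ln2/4 ≈ 0.173287 h⁻¹; fraction remaining f = e^(−kτ) = e^(−0.173287×2) ≈ 0.7071.
Single-dose peak C₀ = D/Vd = 1359/158 ≈ 8.601 mcg/mL.
Steady-state trough Cmin,ss = C₀·f/(1−f) ≈ 8.601 × 0.7071/0.2929 ≈ 20.764 mcg/mL.
Trough 20.8 mcg/mL vs MEC 6 mcg/mL: adequate.

20.8 mcg/mL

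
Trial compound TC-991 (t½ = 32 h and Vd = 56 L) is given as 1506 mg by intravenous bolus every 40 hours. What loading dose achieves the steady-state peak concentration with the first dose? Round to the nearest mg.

f = (1/2)^(40/32) ≈ 0.420448; accumulation ratio R = 1/(1−f) ≈ 1.72547.
Loading dose to hit Cmax,ss on first dose: D_load = D_maint·R ≈ 1506 × 1.72547 ≈ 2598.56 mg.

2599 mg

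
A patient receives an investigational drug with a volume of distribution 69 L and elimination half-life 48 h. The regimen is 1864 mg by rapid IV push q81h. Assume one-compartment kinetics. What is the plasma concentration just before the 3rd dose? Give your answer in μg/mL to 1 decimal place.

11.0 μg/mL

f = (1/2)^(τ/t½) = (1/2)^(81/48) ≈ 0.3105.
C₀ = D/Vd = 1864/69 ≈ 27.014 μg/mL.
Before the 3rd dose, 2 doses have been given. Superposition: Cmin = C₀·(f + f²).
≈ 27.014 × (0.3105 + 0.0964) ≈ 27.014 × 0.4069 ≈ 10.992 μg/mL.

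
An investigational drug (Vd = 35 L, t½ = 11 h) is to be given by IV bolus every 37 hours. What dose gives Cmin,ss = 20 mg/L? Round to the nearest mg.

6505 mg

τ/t½ = 37/11 ≈ 3.3636, so f = (1/2)^(37/11) ≈ 0.097150.
Cmin,ss = (D/Vd)·f/(1−f), so D = Cmin,ss·Vd·(1−f)/f.
D = 20 × 35 × (1−f)/f ≈ 20 × 35 × 9.29336 ≈ 6505.35 mg.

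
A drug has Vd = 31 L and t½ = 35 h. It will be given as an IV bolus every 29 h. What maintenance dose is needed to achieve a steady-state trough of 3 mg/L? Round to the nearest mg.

τ/t½ = 29/35 ≈ 0.82857, so f = (1/2)^(29/35) ≈ 0.563087.
Cmin,ss = (D/Vd)·f/(1−f), so D = Cmin,ss·Vd·(1−f)/f.
D = 3 × 31 × (1−f)/f ≈ 3 × 31 × 0.77592 ≈ 72.16 mg.

72 mg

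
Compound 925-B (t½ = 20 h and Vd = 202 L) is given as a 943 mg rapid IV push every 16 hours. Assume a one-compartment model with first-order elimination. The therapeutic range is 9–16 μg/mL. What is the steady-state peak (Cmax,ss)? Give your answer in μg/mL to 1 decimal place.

τ/t½ = 16/20 ≈ 0.8, so fraction remaining f = (1/2)^(16/20) ≈ 0.5743.
At steady state, accumulation factor R = 1/(1 − e^(−kτ)) ≈ 2.3491.
Each bolus raises the concentration by D/Vd = 943/202 ≈ 4.668 μg/mL.
Steady-state peak Cmax,ss = C₀·R ≈ 4.668 × 2.3491 ≈ 10.966 μg/mL.
Peak 11.0 μg/mL vs MTC 16 μg/mL: below toxic threshold.

11.0 μg/mL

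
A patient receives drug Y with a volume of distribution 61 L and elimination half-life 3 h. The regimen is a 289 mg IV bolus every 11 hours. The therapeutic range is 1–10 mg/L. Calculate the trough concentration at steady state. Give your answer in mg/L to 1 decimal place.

0.4 mg/L

τ/t½ = 11/3 ≈ 3.6667, so fraction remaining f = (1/2)^(11/3) ≈ 0.0787.
At steady state, accumulation factor R = 1/(1 − e^(−kτ)) ≈ 1.0854.
Single-dose peak C₀ = D/Vd = 289/61 ≈ 4.738 mg/L.
Cmax,ss = C₀/(1 − f) ≈ 4.738/0.9213 ≈ 5.143 mg/L.
Steady-state trough Cmin,ss = Cmax,ss·f ≈ 5.143 × 0.0787 ≈ 0.405 mg/L.
Trough 0.4 mg/L vs MEC 1 mg/L: subtherapeutic.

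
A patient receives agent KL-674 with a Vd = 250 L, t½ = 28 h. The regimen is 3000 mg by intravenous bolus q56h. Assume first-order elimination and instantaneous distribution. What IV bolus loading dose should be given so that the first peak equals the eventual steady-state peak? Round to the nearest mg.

4000 mg

f = (1/2)^(56/28) ≈ 0.250000; accumulation ratio R = 1/(1−f) ≈ 1.33333.
Loading dose to hit Cmax,ss on first dose: D_load = D_maint·R ≈ 3000 × 1.33333 ≈ 3999.99 mg.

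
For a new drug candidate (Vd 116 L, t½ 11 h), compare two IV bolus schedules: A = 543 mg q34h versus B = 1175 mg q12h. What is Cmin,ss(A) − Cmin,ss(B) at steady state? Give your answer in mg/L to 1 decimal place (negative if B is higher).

Regimen A: f = (1/2)^(34/11) ≈ 0.1174; Cmin,ss = (543/116)·f/(1−f) ≈ 0.623 mg/L.
Regimen B: f = (1/2)^(12/11) ≈ 0.4695; Cmin,ss = (1175/116)·f/(1−f) ≈ 8.965 mg/L.
Difference ≈ 0.623 − 8.965 ≈ -8.342 mg/L.

-8.3 mg/L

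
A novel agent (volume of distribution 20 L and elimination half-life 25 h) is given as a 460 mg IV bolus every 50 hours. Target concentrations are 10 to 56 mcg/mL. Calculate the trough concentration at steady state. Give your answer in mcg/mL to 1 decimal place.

τ = 50 h = 2 half-lives, so f = (1/2)^2 = 0.25.
Accumulation ratio R = 1/(1 − f) = 1/0.75 = 4/3.
Single-dose peak C₀ = D/Vd = 460/20 = 23 mcg/mL.
Steady-state peak Cmax,ss = C₀·R = 23 × 4/3 ≈ 30.667 mcg/mL.
Steady-state trough Cmin,ss = Cmax,ss·f ≈ 30.667 × 0.25 ≈ 7.667 mcg/mL.
Trough 7.7 mcg/mL vs MEC 10 mcg/mL: subtherapeutic.

7.7 mcg/mL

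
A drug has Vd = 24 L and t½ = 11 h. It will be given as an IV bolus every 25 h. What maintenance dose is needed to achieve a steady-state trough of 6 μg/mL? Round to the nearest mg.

552 mg

τ/t½ = 25/11 ≈ 2.2727, so f = (1/2)^(25/11) ≈ 0.206938.
Cmin,ss = (D/Vd)·f/(1−f), so D = Cmin,ss·Vd·(1−f)/f.
D = 6 × 24 × (1−f)/f ≈ 6 × 24 × 3.83237 ≈ 551.86 mg.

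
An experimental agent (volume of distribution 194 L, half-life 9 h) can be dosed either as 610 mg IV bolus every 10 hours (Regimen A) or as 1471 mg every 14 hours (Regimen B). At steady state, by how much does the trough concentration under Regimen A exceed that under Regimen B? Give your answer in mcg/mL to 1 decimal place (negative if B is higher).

-1.2 mcg/mL

Regimen A: f = (1/2)^(10/9) ≈ 0.4629; Cmin,ss = (610/194)·f/(1−f) ≈ 2.710 mcg/mL.
Regimen B: f = (1/2)^(14/9) ≈ 0.3402; Cmin,ss = (1471/194)·f/(1−f) ≈ 3.910 mcg/mL.
Difference ≈ 2.710 − 3.910 ≈ -1.200 mcg/mL.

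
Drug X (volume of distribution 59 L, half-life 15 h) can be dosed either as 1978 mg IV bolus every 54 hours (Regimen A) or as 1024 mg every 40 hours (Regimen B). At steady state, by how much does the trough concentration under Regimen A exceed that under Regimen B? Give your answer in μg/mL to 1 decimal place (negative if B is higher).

Regimen A: f = (1/2)^(54/15) ≈ 0.0825; Cmin,ss = (1978/59)·f/(1−f) ≈ 3.015 μg/mL.
Regimen B: f = (1/2)^(40/15) ≈ 0.1575; Cmin,ss = (1024/59)·f/(1−f) ≈ 3.245 μg/mL.
Difference ≈ 3.015 − 3.245 ≈ -0.230 μg/mL.

-0.2 μg/mL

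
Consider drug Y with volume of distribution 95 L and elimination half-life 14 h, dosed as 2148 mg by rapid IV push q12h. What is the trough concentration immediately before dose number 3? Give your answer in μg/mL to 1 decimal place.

19.4 μg/mL

f = (1/2)^(τ/t½) = (1/2)^(12/14) ≈ 0.5520.
C₀ = D/Vd = 2148/95 ≈ 22.611 μg/mL.
Before the 3rd dose, 2 doses have been given. Superposition: Cmin = C₀·(f + f²).
≈ 22.611 × (0.5520 + 0.3047) ≈ 22.611 × 0.8567 ≈ 19.371 μg/mL.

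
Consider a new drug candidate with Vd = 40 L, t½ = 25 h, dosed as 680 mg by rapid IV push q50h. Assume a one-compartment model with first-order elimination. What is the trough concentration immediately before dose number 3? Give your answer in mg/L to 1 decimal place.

f = (1/2)^(τ/t½) = (1/2)^(50/25) ≈ 0.2500.
C₀ = D/Vd = 680/40 ≈ 17.000 mg/L.
Before the 3rd dose, 2 doses have been given. Superposition: Cmin = C₀·(f + f²).
≈ 17.000 × (0.2500 + 0.0625) ≈ 17.000 × 0.3125 ≈ 5.312 mg/L.

5.3 mg/L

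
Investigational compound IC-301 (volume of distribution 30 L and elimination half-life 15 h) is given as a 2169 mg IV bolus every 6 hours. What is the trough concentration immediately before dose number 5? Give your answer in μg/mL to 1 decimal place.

f = (1/2)^(τ/t½) = (1/2)^(6/15) ≈ 0.7579.
C₀ = D/Vd = 2169/30 ≈ 72.300 μg/mL.
Before the 5th dose, 4 doses have been given. Superposition: Cmin = C₀·(f + f² + … + f^4).
≈ 72.300 × (0.7579 + 0.5744 + 0.4353 + 0.3299) ≈ 72.300 × 2.0975 ≈ 151.649 μg/mL.

151.6 μg/mL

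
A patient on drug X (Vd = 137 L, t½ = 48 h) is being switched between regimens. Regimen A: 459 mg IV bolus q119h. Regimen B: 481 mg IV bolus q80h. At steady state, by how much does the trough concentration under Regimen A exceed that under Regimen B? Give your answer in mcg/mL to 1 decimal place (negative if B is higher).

Regimen A: f = (1/2)^(119/48) ≈ 0.1793; Cmin,ss = (459/137)·f/(1−f) ≈ 0.732 mcg/mL.
Regimen B: f = (1/2)^(80/48) ≈ 0.3150; Cmin,ss = (481/137)·f/(1−f) ≈ 1.615 mcg/mL.
Difference ≈ 0.732 − 1.615 ≈ -0.883 mcg/mL.

-0.9 mcg/mL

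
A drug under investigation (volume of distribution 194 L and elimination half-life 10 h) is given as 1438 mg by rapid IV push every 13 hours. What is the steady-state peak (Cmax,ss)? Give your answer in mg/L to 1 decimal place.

12.5 mg/L

τ/t½ = 13/10 ≈ 1.3, so fraction remaining f = (1/2)^(13/10) ≈ 0.4061.
Accumulation ratio R = 1/(1 − f) ≈ 1/0.5939 ≈ 1.6838.
Single-dose peak C₀ = D/Vd = 1438/194 ≈ 7.412 mg/L.
Steady-state peak Cmax,ss = C₀·R ≈ 7.412 × 1.6838 ≈ 12.480 mg/L.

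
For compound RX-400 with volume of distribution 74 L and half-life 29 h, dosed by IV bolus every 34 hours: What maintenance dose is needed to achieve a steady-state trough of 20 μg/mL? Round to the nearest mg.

τ/t½ = 34/29 ≈ 1.1724, so f = (1/2)^(34/29) ≈ 0.443678.
Cmin,ss = (D/Vd)·f/(1−f), so D = Cmin,ss·Vd·(1−f)/f.
D = 20 × 74 × (1−f)/f ≈ 20 × 74 × 1.25389 ≈ 1855.76 mg.

1856 mg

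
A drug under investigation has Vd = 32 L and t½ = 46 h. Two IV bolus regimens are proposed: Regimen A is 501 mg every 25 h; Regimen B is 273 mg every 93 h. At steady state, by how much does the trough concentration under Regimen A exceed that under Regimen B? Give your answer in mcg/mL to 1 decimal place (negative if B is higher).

Regimen A: f = (1/2)^(25/46) ≈ 0.6861; Cmin,ss = (501/32)·f/(1−f) ≈ 34.220 mcg/mL.
Regimen B: f = (1/2)^(93/46) ≈ 0.2463; Cmin,ss = (273/32)·f/(1−f) ≈ 2.788 mcg/mL.
Difference ≈ 34.220 − 2.788 ≈ 31.432 mcg/mL.

31.4 mcg/mL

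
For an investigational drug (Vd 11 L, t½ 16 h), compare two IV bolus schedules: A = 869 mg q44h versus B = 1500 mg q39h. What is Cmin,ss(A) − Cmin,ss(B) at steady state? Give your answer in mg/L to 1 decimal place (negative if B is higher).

Regimen A: f = (1/2)^(44/16) ≈ 0.1487; Cmin,ss = (869/11)·f/(1−f) ≈ 13.799 mg/L.
Regimen B: f = (1/2)^(39/16) ≈ 0.1846; Cmin,ss = (1500/11)·f/(1−f) ≈ 30.872 mg/L.
Difference ≈ 13.799 − 30.872 ≈ -17.073 mg/L.

-17.1 mg/L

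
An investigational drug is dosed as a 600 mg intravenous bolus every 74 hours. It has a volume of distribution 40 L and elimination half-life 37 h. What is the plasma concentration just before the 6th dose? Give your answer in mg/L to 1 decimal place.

5.0 mg/L

f = (1/2)^(τ/t½) = (1/2)^(74/37) ≈ 0.2500.
C₀ = D/Vd = 600/40 ≈ 15.000 mg/L.
Before the 6th dose, 5 doses have been given. Superposition: Cmin = C₀·(f + f² + … + f^5).
≈ 15.000 × (0.2500 + 0.0625 + 0.0156 + 0.0039 + 0.0010) ≈ 15.000 × 0.3330 ≈ 4.995 mg/L.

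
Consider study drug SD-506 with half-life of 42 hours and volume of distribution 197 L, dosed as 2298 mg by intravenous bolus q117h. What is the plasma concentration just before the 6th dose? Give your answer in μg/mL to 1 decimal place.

2.0 μg/mL

f = (1/2)^(τ/t½) = (1/2)^(117/42) ≈ 0.1450.
C₀ = D/Vd = 2298/197 ≈ 11.665 μg/mL.
Before the 6th dose, 5 doses have been given. Superposition: Cmin = C₀·(f + f² + … + f^5).
≈ 11.665 × (0.1450 + 0.0210 + 0.0030 + 0.0004 + 0.0001) ≈ 11.665 × 0.1695 ≈ 1.977 μg/mL.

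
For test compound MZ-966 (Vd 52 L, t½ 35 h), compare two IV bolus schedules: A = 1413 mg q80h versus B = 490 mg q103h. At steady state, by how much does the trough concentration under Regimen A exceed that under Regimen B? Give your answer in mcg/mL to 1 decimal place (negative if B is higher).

5.6 mcg/mL

Regimen A: f = (1/2)^(80/35) ≈ 0.2051; Cmin,ss = (1413/52)·f/(1−f) ≈ 7.011 mcg/mL.
Regimen B: f = (1/2)^(103/35) ≈ 0.1301; Cmin,ss = (490/52)·f/(1−f) ≈ 1.409 mcg/mL.
Difference ≈ 7.011 − 1.409 ≈ 5.602 mcg/mL.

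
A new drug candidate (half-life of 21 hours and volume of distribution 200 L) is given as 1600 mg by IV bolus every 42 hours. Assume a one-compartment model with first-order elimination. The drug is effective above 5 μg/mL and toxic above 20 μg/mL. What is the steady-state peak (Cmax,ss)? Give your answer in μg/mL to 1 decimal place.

10.7 μg/mL

τ = 42 h = 2 half-lives, so f = (1/2)^2 = 0.25.
At steady state, R = 1/(1 − 0.25) = 4/3.
Single-dose peak C₀ = D/Vd = 1600/200 = 8 μg/mL.
Steady-state peak Cmax,ss = C₀·R = 8 × 4/3 ≈ 10.667 μg/mL.
Peak 10.7 μg/mL vs MTC 20 μg/mL: below toxic threshold.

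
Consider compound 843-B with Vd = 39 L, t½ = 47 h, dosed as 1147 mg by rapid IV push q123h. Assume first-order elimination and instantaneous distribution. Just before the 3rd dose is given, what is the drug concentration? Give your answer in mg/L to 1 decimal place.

5.6 mg/L

f = (1/2)^(τ/t½) = (1/2)^(123/47) ≈ 0.1630.
C₀ = D/Vd = 1147/39 ≈ 29.410 mg/L.
Before the 3rd dose, 2 doses have been given. Superposition: Cmin = C₀·(f + f²).
≈ 29.410 × (0.1630 + 0.0266) ≈ 29.410 × 0.1896 ≈ 5.576 mg/L.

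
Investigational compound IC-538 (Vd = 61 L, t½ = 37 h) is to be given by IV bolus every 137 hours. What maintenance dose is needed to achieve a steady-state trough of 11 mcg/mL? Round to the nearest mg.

τ/t½ = 137/37 ≈ 3.7027, so f = (1/2)^(137/37) ≈ 0.076803.
Cmin,ss = (D/Vd)·f/(1−f), so D = Cmin,ss·Vd·(1−f)/f.
D = 11 × 61 × (1−f)/f ≈ 11 × 61 × 12.02032 ≈ 8065.63 mg.

8066 mg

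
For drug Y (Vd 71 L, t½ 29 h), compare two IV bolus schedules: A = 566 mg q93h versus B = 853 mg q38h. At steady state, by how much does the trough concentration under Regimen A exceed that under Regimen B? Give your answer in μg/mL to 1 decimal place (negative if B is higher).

Regimen A: f = (1/2)^(93/29) ≈ 0.1083; Cmin,ss = (566/71)·f/(1−f) ≈ 0.968 μg/mL.
Regimen B: f = (1/2)^(38/29) ≈ 0.4032; Cmin,ss = (853/71)·f/(1−f) ≈ 8.117 μg/mL.
Difference ≈ 0.968 − 8.117 ≈ -7.149 μg/mL.

-7.1 μg/mL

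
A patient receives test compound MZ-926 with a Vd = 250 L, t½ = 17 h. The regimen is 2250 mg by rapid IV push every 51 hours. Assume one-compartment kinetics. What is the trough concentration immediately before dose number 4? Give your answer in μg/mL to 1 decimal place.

f = (1/2)^(τ/t½) = (1/2)^(51/17) ≈ 0.1250.
C₀ = D/Vd = 2250/250 ≈ 9.000 μg/mL.
Before the 4th dose, 3 doses have been given. Superposition: Cmin = C₀·(f + f² + … + f^3).
≈ 9.000 × (0.1250 + 0.0156 + 0.0020) ≈ 9.000 × 0.1426 ≈ 1.283 μg/mL.

1.3 μg/mL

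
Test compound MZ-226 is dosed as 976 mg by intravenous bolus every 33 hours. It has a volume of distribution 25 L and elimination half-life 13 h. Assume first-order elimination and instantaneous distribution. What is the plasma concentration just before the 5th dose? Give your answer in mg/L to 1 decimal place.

8.1 mg/L

f = (1/2)^(τ/t½) = (1/2)^(33/13) ≈ 0.1721.
C₀ = D/Vd = 976/25 ≈ 39.040 mg/L.
Before the 5th dose, 4 doses have been given. Superposition: Cmin = C₀·(f + f² + … + f^4).
≈ 39.040 × (0.1721 + 0.0296 + 0.0051 + 0.0009) ≈ 39.040 × 0.2077 ≈ 8.109 mg/L.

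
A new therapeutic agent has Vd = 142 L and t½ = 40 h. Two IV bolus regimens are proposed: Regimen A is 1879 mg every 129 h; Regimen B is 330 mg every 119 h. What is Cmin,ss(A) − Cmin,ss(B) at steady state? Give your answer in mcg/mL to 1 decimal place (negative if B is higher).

Regimen A: f = (1/2)^(129/40) ≈ 0.1069; Cmin,ss = (1879/142)·f/(1−f) ≈ 1.584 mcg/mL.
Regimen B: f = (1/2)^(119/40) ≈ 0.1272; Cmin,ss = (330/142)·f/(1−f) ≈ 0.339 mcg/mL.
Difference ≈ 1.584 − 0.339 ≈ 1.245 mcg/mL.

1.2 mcg/mL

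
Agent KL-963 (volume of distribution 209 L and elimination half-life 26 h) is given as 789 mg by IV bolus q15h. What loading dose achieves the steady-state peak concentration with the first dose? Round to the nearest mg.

2394 mg

f = (1/2)^(15/26) ≈ 0.670392; accumulation ratio R = 1/(1−f) ≈ 3.03391.
Loading dose to hit Cmax,ss on first dose: D_load = D_maint·R ≈ 789 × 3.03391 ≈ 2393.75 mg.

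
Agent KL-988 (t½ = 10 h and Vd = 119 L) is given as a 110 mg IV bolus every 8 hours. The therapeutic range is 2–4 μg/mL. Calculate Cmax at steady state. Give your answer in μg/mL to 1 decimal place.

τ/t½ = 8/10 ≈ 0.8, so fraction remaining f = (1/2)^(8/10) ≈ 0.5743.
At steady state, accumulation factor R = 1/(1 − e^(−kτ)) ≈ 2.3491.
Single-dose peak C₀ = D/Vd = 110/119 ≈ 0.924 μg/mL.
Cmax,ss = C₀/(1 − f) ≈ 0.924/0.4257 ≈ 2.171 μg/mL.
Peak 2.2 μg/mL vs MTC 4 μg/mL: below toxic threshold.

2.2 μg/mL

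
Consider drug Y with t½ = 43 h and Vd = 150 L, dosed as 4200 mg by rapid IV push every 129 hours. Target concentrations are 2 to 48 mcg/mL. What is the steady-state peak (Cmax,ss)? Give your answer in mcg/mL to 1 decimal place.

τ = 129 h = 3 half-lives, so f = (1/2)^3 = 0.125.
Accumulation ratio R = 1/(1 − f) = 1/0.875 = 8/7.
Single-dose peak C₀ = D/Vd = 4200/150 = 28 mcg/mL.
Steady-state peak Cmax,ss = C₀·R = 28 × 8/7 ≈ 32.000 mcg/mL.
Peak 32.0 mcg/mL vs MTC 48 mcg/mL: below toxic threshold.

32.0 mcg/mL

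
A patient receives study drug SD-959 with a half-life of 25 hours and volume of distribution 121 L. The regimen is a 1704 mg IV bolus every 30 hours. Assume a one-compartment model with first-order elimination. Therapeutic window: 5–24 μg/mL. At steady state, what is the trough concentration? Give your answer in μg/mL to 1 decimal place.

Over one 30-h interval, 30/25 ≈ 1.2 half-lives elapse, leaving f ≈ 0.4353 of each dose.
At steady state, accumulation factor R = 1/(1 − e^(−kτ)) ≈ 1.7709.
Single-dose peak C₀ = D/Vd = 1704/121 ≈ 14.083 μg/mL.
Steady-state peak Cmax,ss = C₀·R ≈ 14.083 × 1.7709 ≈ 24.940 μg/mL.
Steady-state trough Cmin,ss = Cmax,ss·f ≈ 24.940 × 0.4353 ≈ 10.856 μg/mL.
Trough 10.9 μg/mL vs MEC 5 μg/mL: adequate.

10.9 μg/mL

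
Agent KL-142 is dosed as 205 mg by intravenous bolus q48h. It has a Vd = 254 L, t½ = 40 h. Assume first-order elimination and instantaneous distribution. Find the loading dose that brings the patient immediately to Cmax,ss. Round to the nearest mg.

363 mg

f = (1/2)^(48/40) ≈ 0.435275; accumulation ratio R = 1/(1−f) ≈ 1.77077.
Loading dose to hit Cmax,ss on first dose: D_load = D_maint·R ≈ 205 × 1.77077 ≈ 363.01 mg.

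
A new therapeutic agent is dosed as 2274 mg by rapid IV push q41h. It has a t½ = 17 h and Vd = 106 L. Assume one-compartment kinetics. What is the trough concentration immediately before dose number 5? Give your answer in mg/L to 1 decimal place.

f = (1/2)^(τ/t½) = (1/2)^(41/17) ≈ 0.1879.
C₀ = D/Vd = 2274/106 ≈ 21.453 mg/L.
Before the 5th dose, 4 doses have been given. Superposition: Cmin = C₀·(f + f² + … + f^4).
≈ 21.453 × (0.1879 + 0.0353 + 0.0066 + 0.0012) ≈ 21.453 × 0.2310 ≈ 4.956 mg/L.

5.0 mg/L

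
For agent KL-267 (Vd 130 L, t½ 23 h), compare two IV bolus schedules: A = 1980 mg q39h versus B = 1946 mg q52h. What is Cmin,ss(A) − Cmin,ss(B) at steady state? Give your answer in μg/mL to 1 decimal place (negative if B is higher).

Regimen A: f = (1/2)^(39/23) ≈ 0.3087; Cmin,ss = (1980/130)·f/(1−f) ≈ 6.801 μg/mL.
Regimen B: f = (1/2)^(52/23) ≈ 0.2086; Cmin,ss = (1946/130)·f/(1−f) ≈ 3.946 μg/mL.
Difference ≈ 6.801 − 3.946 ≈ 2.855 μg/mL.

2.9 μg/mL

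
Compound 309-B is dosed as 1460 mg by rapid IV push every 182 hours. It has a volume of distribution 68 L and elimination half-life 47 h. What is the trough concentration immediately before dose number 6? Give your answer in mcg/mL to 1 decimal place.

1.6 mcg/mL

f = (1/2)^(τ/t½) = (1/2)^(182/47) ≈ 0.0683.
C₀ = D/Vd = 1460/68 ≈ 21.471 mcg/mL.
Before the 6th dose, 5 doses have been given. Superposition: Cmin = C₀·(f + f² + … + f^5).
≈ 21.471 × (0.0683 + 0.0047 + 0.0003 + 0.0000 + 0.0000) ≈ 21.471 × 0.0733 ≈ 1.574 mcg/mL.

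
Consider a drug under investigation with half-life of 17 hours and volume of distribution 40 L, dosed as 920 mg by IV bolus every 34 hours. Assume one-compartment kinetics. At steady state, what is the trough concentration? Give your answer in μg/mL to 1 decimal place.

7.7 μg/mL

τ = 34 h = 2 half-lives, so f = (1/2)^2 = 0.25.
Accumulation ratio R = 1/(1 − f) = 1/0.75 = 4/3.
Single-dose peak C₀ = D/Vd = 920/40 = 23 μg/mL.
Steady-state peak Cmax,ss = C₀·R = 23 × 4/3 ≈ 30.667 μg/mL.
Steady-state trough Cmin,ss = Cmax,ss·f ≈ 30.667 × 0.25 ≈ 7.667 μg/mL.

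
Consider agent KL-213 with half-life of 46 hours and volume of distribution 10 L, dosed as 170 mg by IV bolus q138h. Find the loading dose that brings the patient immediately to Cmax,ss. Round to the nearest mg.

194 mg

f = (1/2)^(138/46) ≈ 0.125000; accumulation ratio R = 1/(1−f) ≈ 1.14286.
Loading dose to hit Cmax,ss on first dose: D_load = D_maint·R ≈ 170 × 1.14286 ≈ 194.29 mg.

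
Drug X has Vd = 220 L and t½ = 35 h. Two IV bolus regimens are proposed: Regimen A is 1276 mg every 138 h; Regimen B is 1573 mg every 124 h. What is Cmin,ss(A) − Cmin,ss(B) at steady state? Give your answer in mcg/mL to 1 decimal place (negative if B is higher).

Regimen A: f = (1/2)^(138/35) ≈ 0.0650; Cmin,ss = (1276/220)·f/(1−f) ≈ 0.403 mcg/mL.
Regimen B: f = (1/2)^(124/35) ≈ 0.0858; Cmin,ss = (1573/220)·f/(1−f) ≈ 0.671 mcg/mL.
Difference ≈ 0.403 − 0.671 ≈ -0.268 mcg/mL.

-0.3 mcg/mL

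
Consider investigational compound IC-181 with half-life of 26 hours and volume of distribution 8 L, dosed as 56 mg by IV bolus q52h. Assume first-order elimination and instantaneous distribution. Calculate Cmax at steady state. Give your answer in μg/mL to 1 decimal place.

The dosing interval is 2 half-lives, so f = 2^(−2) = 0.25.
Accumulation ratio R = 1/(1 − f) = 1/0.75 = 4/3.
Single-dose peak C₀ = D/Vd = 56/8 = 7 μg/mL.
Steady-state peak Cmax,ss = C₀·R = 7 × 4/3 ≈ 9.333 μg/mL.

9.3 μg/mL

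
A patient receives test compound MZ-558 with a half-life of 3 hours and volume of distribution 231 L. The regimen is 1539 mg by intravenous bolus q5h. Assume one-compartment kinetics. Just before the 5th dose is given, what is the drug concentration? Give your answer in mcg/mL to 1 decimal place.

f = (1/2)^(τ/t½) = (1/2)^(5/3) ≈ 0.3150.
C₀ = D/Vd = 1539/231 ≈ 6.662 mcg/mL.
Before the 5th dose, 4 doses have been given. Superposition: Cmin = C₀·(f + f² + … + f^4).
≈ 6.662 × (0.3150 + 0.0992 + 0.0313 + 0.0098) ≈ 6.662 × 0.4553 ≈ 3.033 mcg/mL.

3.0 mcg/mL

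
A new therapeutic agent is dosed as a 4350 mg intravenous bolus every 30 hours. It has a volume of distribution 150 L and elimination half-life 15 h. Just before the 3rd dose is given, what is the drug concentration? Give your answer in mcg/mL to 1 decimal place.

9.1 mcg/mL

f = (1/2)^(τ/t½) = (1/2)^(30/15) ≈ 0.2500.
C₀ = D/Vd = 4350/150 ≈ 29.000 mcg/mL.
Before the 3rd dose, 2 doses have been given. Superposition: Cmin = C₀·(f + f²).
≈ 29.000 × (0.2500 + 0.0625) ≈ 29.000 × 0.3125 ≈ 9.062 mcg/mL.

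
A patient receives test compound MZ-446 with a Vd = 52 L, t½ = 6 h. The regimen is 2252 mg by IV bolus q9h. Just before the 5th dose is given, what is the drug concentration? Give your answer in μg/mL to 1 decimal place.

23.3 μg/mL

f = (1/2)^(τ/t½) = (1/2)^(9/6) ≈ 0.3536.
C₀ = D/Vd = 2252/52 ≈ 43.308 μg/mL.
Before the 5th dose, 4 doses have been given. Superposition: Cmin = C₀·(f + f² + … + f^4).
≈ 43.308 × (0.3536 + 0.1250 + 0.0442 + 0.0156) ≈ 43.308 × 0.5384 ≈ 23.317 μg/mL.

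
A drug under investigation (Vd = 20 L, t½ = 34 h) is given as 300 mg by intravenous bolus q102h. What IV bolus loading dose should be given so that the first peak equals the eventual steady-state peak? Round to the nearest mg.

f = (1/2)^(102/34) ≈ 0.125000; accumulation ratio R = 1/(1−f) ≈ 1.14286.
Loading dose to hit Cmax,ss on first dose: D_load = D_maint·R ≈ 300 × 1.14286 ≈ 342.86 mg.

343 mg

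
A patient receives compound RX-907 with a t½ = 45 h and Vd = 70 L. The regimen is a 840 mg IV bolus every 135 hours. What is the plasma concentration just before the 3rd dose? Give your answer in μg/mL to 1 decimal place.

1.7 μg/mL

f = (1/2)^(τ/t½) = (1/2)^(135/45) ≈ 0.1250.
C₀ = D/Vd = 840/70 ≈ 12.000 μg/mL.
Before the 3rd dose, 2 doses have been given. Superposition: Cmin = C₀·(f + f²).
≈ 12.000 × (0.1250 + 0.0156) ≈ 12.000 × 0.1406 ≈ 1.687 μg/mL.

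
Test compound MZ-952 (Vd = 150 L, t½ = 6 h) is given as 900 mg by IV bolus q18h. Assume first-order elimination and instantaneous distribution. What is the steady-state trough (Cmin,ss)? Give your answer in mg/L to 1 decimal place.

The dosing interval is 3 half-lives, so f = 2^(−3) = 0.125.
Accumulation ratio R = 1/(1 − f) = 1/0.875 = 8/7.
Single-dose peak C₀ = D/Vd = 900/150 = 6 mg/L.
Steady-state peak Cmax,ss = C₀·R = 6 × 8/7 ≈ 6.857 mg/L.
Steady-state trough Cmin,ss = Cmax,ss·f ≈ 6.857 × 0.125 ≈ 0.857 mg/L.

0.9 mg/L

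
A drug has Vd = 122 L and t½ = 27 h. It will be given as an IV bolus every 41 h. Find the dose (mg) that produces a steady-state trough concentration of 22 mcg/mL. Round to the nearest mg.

5006 mg

τ/t½ = 41/27 ≈ 1.5185, so f = (1/2)^(41/27) ≈ 0.349044.
Cmin,ss = (D/Vd)·f/(1−f), so D = Cmin,ss·Vd·(1−f)/f.
D = 22 × 122 × (1−f)/f ≈ 22 × 122 × 1.86497 ≈ 5005.58 mg.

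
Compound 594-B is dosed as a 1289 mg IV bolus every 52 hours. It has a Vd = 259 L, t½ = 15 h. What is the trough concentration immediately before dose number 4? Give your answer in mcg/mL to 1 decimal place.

f = (1/2)^(τ/t½) = (1/2)^(52/15) ≈ 0.0905.
C₀ = D/Vd = 1289/259 ≈ 4.977 mcg/mL.
Before the 4th dose, 3 doses have been given. Superposition: Cmin = C₀·(f + f² + … + f^3).
≈ 4.977 × (0.0905 + 0.0082 + 0.0007) ≈ 4.977 × 0.0994 ≈ 0.495 mcg/mL.

0.5 mcg/mL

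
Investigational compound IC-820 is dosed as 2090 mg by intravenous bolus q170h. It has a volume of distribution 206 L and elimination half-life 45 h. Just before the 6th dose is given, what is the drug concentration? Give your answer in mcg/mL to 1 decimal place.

0.8 mcg/mL

f = (1/2)^(τ/t½) = (1/2)^(170/45) ≈ 0.0729.
C₀ = D/Vd = 2090/206 ≈ 10.146 mcg/mL.
Before the 6th dose, 5 doses have been given. Superposition: Cmin = C₀·(f + f² + … + f^5).
≈ 10.146 × (0.0729 + 0.0053 + 0.0004 + 0.0000 + 0.0000) ≈ 10.146 × 0.0786 ≈ 0.797 mcg/mL.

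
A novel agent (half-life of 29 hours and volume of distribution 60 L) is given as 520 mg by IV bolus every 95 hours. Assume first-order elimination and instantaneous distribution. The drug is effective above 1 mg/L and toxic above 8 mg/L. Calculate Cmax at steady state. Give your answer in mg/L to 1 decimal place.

9.7 mg/L

τ/t½ = 95/29 ≈ 3.2759, so fraction remaining f = (1/2)^(95/29) ≈ 0.1032.
At steady state, accumulation factor R = 1/(1 − e^(−kτ)) ≈ 1.1151.
Each bolus raises the concentration by D/Vd = 520/60 ≈ 8.667 mg/L.
Cmax,ss = C₀/(1 − f) ≈ 8.667/0.8968 ≈ 9.664 mg/L.
Peak 9.7 mg/L vs MTC 8 mg/L: exceeds toxic threshold.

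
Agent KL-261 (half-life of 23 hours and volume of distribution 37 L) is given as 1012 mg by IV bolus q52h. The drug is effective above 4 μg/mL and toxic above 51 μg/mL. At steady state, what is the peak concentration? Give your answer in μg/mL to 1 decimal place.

Over one 52-h interval, 52/23 ≈ 2.2609 half-lives elapse, leaving f ≈ 0.2086 of each dose.
At steady state, accumulation factor R = 1/(1 − e^(−kτ)) ≈ 1.2636.
Single-dose peak C₀ = D/Vd = 1012/37 ≈ 27.351 μg/mL.
Steady-state peak Cmax,ss = C₀·R ≈ 27.351 × 1.2636 ≈ 34.561 μg/mL.
Peak 34.6 μg/mL vs MTC 51 μg/mL: below toxic threshold.

34.6 μg/mL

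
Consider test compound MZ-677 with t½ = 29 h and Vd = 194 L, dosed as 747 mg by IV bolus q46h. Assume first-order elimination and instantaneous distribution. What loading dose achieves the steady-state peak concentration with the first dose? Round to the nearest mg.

f = (1/2)^(46/29) ≈ 0.333046; accumulation ratio R = 1/(1−f) ≈ 1.49935.
Loading dose to hit Cmax,ss on first dose: D_load = D_maint·R ≈ 747 × 1.49935 ≈ 1120.01 mg.

1120 mg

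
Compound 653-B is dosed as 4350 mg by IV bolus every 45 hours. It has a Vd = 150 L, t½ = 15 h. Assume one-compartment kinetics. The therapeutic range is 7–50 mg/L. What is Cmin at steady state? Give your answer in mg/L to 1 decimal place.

4.1 mg/L

The dosing interval is 3 half-lives, so f = 2^(−3) = 0.125.
Accumulation ratio R = 1/(1 − f) = 1/0.875 = 8/7.
Single-dose peak C₀ = D/Vd = 4350/150 = 29 mg/L.
Steady-state peak Cmax,ss = C₀·R = 29 × 8/7 ≈ 33.143 mg/L.
Steady-state trough Cmin,ss = Cmax,ss·f ≈ 33.143 × 0.125 ≈ 4.143 mg/L.
Trough 4.1 mg/L vs MEC 7 mg/L: subtherapeutic.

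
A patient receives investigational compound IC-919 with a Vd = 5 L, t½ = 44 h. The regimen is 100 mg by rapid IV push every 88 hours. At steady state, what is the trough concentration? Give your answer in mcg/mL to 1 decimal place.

τ = 88 h = 2 half-lives, so f = (1/2)^2 = 0.25.
Accumulation ratio R = 1/(1 − f) = 1/0.75 = 4/3.
Single-dose peak C₀ = D/Vd = 100/5 = 20 mcg/mL.
Steady-state peak Cmax,ss = C₀·R = 20 × 4/3 ≈ 26.667 mcg/mL.
Steady-state trough Cmin,ss = Cmax,ss·f ≈ 26.667 × 0.25 ≈ 6.667 mcg/mL.

6.7 mcg/mL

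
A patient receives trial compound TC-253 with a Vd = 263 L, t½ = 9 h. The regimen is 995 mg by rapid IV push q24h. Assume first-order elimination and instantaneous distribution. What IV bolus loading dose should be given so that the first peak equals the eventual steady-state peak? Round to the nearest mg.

f = (1/2)^(24/9) ≈ 0.157490; accumulation ratio R = 1/(1−f) ≈ 1.18693.
Loading dose to hit Cmax,ss on first dose: D_load = D_maint·R ≈ 995 × 1.18693 ≈ 1181.00 mg.

1181 mg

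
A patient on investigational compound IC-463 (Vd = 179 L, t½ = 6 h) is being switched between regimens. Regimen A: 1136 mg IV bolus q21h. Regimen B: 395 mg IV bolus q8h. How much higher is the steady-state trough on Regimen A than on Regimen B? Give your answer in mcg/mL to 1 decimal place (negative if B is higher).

Regimen A: f = (1/2)^(21/6) ≈ 0.0884; Cmin,ss = (1136/179)·f/(1−f) ≈ 0.615 mcg/mL.
Regimen B: f = (1/2)^(8/6) ≈ 0.3969; Cmin,ss = (395/179)·f/(1−f) ≈ 1.452 mcg/mL.
Difference ≈ 0.615 − 1.452 ≈ -0.837 mcg/mL.

-0.8 mcg/mL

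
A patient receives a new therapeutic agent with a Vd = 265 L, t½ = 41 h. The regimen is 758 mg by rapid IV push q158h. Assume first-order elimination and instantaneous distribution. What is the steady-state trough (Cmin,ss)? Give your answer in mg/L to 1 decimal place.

Over one 158-h interval, 158/41 ≈ 3.8537 half-lives elapse, leaving f ≈ 0.0692 of each dose.
Accumulation ratio R = 1/(1 − f) ≈ 1/0.9308 ≈ 1.0743.
Each bolus raises the concentration by D/Vd = 758/265 ≈ 2.860 mg/L.
Steady-state peak Cmax,ss = C₀·R ≈ 2.860 × 1.0743 ≈ 3.072 mg/L.
One interval later, Cmin,ss = Cmax,ss·e^(−kτ) ≈ 3.072 × 0.0692 ≈ 0.213 mg/L.

0.2 mg/L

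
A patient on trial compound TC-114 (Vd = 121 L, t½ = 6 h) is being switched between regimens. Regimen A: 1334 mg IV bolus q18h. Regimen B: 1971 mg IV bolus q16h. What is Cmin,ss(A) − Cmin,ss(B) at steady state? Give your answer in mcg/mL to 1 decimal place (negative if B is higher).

-1.5 mcg/mL

Regimen A: f = (1/2)^(18/6) ≈ 0.1250; Cmin,ss = (1334/121)·f/(1−f) ≈ 1.575 mcg/mL.
Regimen B: f = (1/2)^(16/6) ≈ 0.1575; Cmin,ss = (1971/121)·f/(1−f) ≈ 3.045 mcg/mL.
Difference ≈ 1.575 − 3.045 ≈ -1.470 mcg/mL.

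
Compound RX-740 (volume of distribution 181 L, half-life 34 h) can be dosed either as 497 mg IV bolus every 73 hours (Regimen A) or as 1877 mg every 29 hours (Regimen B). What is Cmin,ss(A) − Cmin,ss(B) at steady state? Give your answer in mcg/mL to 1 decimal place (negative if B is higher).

Regimen A: f = (1/2)^(73/34) ≈ 0.2258; Cmin,ss = (497/181)·f/(1−f) ≈ 0.801 mcg/mL.
Regimen B: f = (1/2)^(29/34) ≈ 0.5537; Cmin,ss = (1877/181)·f/(1−f) ≈ 12.866 mcg/mL.
Difference ≈ 0.801 − 12.866 ≈ -12.065 mcg/mL.

-12.1 mcg/mL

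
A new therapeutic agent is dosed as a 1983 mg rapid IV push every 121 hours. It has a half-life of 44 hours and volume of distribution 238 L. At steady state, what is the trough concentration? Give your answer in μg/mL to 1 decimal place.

k = ln2/t½ = ln2/44 ≈ 0.015753 h⁻¹; fraction remaining f = e^(−kτ) = e^(−0.015753×121) ≈ 0.1487.
Single-dose peak C₀ = D/Vd = 1983/238 ≈ 8.332 μg/mL.
Steady-state trough Cmin,ss = C₀·f/(1−f) ≈ 8.332 × 0.1487/0.8513 ≈ 1.455 μg/mL.

1.5 μg/mL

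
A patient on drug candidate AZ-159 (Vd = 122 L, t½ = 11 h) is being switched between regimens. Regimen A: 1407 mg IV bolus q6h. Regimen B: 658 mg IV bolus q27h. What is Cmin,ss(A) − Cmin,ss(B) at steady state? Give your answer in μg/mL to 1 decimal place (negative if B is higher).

23.9 μg/mL

Regimen A: f = (1/2)^(6/11) ≈ 0.6852; Cmin,ss = (1407/122)·f/(1−f) ≈ 25.102 μg/mL.
Regimen B: f = (1/2)^(27/11) ≈ 0.1824; Cmin,ss = (658/122)·f/(1−f) ≈ 1.203 μg/mL.
Difference ≈ 25.102 − 1.203 ≈ 23.899 μg/mL.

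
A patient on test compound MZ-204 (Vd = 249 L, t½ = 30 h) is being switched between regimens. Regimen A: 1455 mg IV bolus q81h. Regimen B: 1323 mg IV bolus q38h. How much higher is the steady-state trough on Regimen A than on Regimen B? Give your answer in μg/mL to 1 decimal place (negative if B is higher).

-2.7 μg/mL

Regimen A: f = (1/2)^(81/30) ≈ 0.1539; Cmin,ss = (1455/249)·f/(1−f) ≈ 1.063 μg/mL.
Regimen B: f = (1/2)^(38/30) ≈ 0.4156; Cmin,ss = (1323/249)·f/(1−f) ≈ 3.779 μg/mL.
Difference ≈ 1.063 − 3.779 ≈ -2.716 μg/mL.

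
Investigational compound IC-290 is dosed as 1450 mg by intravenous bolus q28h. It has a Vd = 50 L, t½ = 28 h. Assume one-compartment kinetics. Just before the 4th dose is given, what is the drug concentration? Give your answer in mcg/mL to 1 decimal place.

25.4 mcg/mL

f = (1/2)^(τ/t½) = (1/2)^(28/28) ≈ 0.5000.
C₀ = D/Vd = 1450/50 ≈ 29.000 mcg/mL.
Before the 4th dose, 3 doses have been given. Superposition: Cmin = C₀·(f + f² + … + f^3).
≈ 29.000 × (0.5000 + 0.2500 + 0.1250) ≈ 29.000 × 0.8750 ≈ 25.375 mcg/mL.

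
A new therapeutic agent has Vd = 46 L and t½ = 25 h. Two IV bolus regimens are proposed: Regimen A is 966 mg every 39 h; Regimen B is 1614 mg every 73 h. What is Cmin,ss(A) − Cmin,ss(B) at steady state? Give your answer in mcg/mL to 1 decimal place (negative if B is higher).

Regimen A: f = (1/2)^(39/25) ≈ 0.3392; Cmin,ss = (966/46)·f/(1−f) ≈ 10.780 mcg/mL.
Regimen B: f = (1/2)^(73/25) ≈ 0.1321; Cmin,ss = (1614/46)·f/(1−f) ≈ 5.340 mcg/mL.
Difference ≈ 10.780 − 5.340 ≈ 5.440 mcg/mL.

5.4 mcg/mL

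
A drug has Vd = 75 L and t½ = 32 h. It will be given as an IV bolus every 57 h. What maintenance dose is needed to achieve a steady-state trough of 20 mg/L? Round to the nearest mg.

3656 mg

τ/t½ = 57/32 ≈ 1.7812, so f = (1/2)^(57/32) ≈ 0.290931.
Cmin,ss = (D/Vd)·f/(1−f), so D = Cmin,ss·Vd·(1−f)/f.
D = 20 × 75 × (1−f)/f ≈ 20 × 75 × 2.43724 ≈ 3655.86 mg.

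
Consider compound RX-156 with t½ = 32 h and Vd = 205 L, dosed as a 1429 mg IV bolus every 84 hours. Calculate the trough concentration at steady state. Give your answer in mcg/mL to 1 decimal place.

1.3 mcg/mL

τ/t½ = 84/32 ≈ 2.625, so fraction remaining f = (1/2)^(84/32) ≈ 0.1621.
Each bolus raises the concentration by D/Vd = 1429/205 ≈ 6.971 mcg/mL.
Steady-state trough Cmin,ss = C₀·f/(1−f) ≈ 6.971 × 0.1621/0.8379 ≈ 1.349 mcg/mL.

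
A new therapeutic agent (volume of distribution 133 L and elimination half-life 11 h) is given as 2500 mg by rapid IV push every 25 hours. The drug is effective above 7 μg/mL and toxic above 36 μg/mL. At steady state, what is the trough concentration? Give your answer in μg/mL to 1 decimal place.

4.9 μg/mL

Over one 25-h interval, 25/11 ≈ 2.2727 half-lives elapse, leaving f ≈ 0.2069 of each dose.
Single-dose peak C₀ = D/Vd = 2500/133 ≈ 18.797 μg/mL.
Steady-state trough Cmin,ss = C₀·f/(1−f) ≈ 18.797 × 0.2069/0.7931 ≈ 4.904 μg/mL.
Trough 4.9 μg/mL vs MEC 7 μg/mL: subtherapeutic.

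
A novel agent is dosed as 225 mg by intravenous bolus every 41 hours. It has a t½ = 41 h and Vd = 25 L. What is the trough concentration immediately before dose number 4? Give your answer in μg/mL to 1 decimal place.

f = (1/2)^(τ/t½) = (1/2)^(41/41) ≈ 0.5000.
C₀ = D/Vd = 225/25 ≈ 9.000 μg/mL.
Before the 4th dose, 3 doses have been given. Superposition: Cmin = C₀·(f + f² + … + f^3).
≈ 9.000 × (0.5000 + 0.2500 + 0.1250) ≈ 9.000 × 0.8750 ≈ 7.875 μg/mL.

7.9 μg/mL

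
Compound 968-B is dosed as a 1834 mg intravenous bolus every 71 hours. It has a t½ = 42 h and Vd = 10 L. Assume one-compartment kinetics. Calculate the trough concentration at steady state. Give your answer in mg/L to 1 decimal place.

82.3 mg/L

k = ln2/t½ = ln2/42 ≈ 0.016504 h⁻¹; fraction remaining f = e^(−kτ) = e^(−0.016504×71) ≈ 0.3098.
Accumulation ratio R = 1/(1 − f) ≈ 1/0.6902 ≈ 1.4489.
Single-dose peak C₀ = D/Vd = 1834/10 ≈ 183.400 mg/L.
Cmax,ss = C₀/(1 − f) ≈ 183.400/0.6902 ≈ 265.720 mg/L.
One interval later, Cmin,ss = Cmax,ss·e^(−kτ) ≈ 265.720 × 0.3098 ≈ 82.320 mg/L.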